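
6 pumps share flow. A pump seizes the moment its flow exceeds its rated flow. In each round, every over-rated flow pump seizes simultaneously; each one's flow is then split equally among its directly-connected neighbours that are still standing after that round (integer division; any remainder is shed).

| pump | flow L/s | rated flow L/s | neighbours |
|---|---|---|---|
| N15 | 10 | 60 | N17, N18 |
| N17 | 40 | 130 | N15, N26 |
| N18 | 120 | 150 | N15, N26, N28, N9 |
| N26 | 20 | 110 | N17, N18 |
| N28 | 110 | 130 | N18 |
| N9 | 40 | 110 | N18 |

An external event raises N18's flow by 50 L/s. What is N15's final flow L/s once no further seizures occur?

52

Round 1 — N18 at 170 > 150. N18 seizes.
  N18 sheds 170 L/s to N15, N26, N28, N9: 42 each (2 lost).
    N15: 10+42 = 52 ≤ 60
    N26: 20+42 = 62 ≤ 110
    N28: 110+42 = 152 > 130
    N9: 40+42 = 82 ≤ 110
Round 2 — N28 seizes.
  N28 sheds 152 L/s: no online neighbours, lost.
No further seizures.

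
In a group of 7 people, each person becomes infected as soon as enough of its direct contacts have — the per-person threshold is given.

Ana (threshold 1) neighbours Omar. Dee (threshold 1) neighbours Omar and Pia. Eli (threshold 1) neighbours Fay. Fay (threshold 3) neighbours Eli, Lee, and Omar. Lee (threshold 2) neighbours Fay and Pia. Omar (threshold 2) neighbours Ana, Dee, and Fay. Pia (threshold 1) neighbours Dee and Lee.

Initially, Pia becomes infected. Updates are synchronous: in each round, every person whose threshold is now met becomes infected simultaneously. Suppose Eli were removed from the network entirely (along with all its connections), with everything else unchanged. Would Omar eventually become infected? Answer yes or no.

With Eli removed:
Round 1 — Pia becomes infected (initial).
Round 2 — checking thresholds:
  Dee: 1 of 2 neighbours ≥ 1, becomes infected.
  Lee: 1 of 2 neighbours < 2, not yet.
Round 3 — no new infections; cascade stops.

no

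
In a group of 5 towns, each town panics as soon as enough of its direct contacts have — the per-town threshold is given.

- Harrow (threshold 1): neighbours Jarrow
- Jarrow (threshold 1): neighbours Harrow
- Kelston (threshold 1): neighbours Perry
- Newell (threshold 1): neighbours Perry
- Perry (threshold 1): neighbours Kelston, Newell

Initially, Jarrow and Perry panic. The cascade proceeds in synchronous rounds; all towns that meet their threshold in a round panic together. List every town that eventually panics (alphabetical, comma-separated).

Round 1 — Jarrow, Perry panic (initial).
Round 2 — checking thresholds:
  Harrow: 1 of 1 neighbours ≥ 1, panics.
  Kelston: 1 of 1 neighbours ≥ 1, panics.
  Newell: 1 of 1 neighbours ≥ 1, panics.
Round 3 — no new panics; cascade stops.

Harrow, Jarrow, Kelston, Newell, Perry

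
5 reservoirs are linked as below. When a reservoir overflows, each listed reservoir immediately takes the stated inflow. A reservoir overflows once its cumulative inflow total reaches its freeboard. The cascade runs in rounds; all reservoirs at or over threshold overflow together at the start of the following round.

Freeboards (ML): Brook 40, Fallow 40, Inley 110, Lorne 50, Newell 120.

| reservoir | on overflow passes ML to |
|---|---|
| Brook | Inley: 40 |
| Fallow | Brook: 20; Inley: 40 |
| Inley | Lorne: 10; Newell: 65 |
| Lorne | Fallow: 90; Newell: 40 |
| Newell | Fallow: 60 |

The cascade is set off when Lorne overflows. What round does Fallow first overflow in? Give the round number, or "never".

Round 1 — Lorne overflows (initial).
  Fallow: +90 → 90 ≥ 40
  Newell: +40 → 40 < 120
Round 2 — Fallow overflows.
  Brook: +20 → 20 < 40
  Inley: +40 → 40 < 110
No further overflows.

2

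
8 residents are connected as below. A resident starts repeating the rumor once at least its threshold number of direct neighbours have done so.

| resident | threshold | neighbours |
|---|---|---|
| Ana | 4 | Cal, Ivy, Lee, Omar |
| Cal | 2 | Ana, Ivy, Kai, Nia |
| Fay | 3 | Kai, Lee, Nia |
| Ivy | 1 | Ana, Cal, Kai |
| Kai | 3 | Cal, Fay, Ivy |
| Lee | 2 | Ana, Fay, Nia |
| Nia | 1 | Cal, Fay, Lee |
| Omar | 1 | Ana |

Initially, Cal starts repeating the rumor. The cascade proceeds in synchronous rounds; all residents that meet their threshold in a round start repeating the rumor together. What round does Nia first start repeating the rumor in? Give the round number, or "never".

2

Round 1 — Cal starts repeating the rumor (initial).
Round 2 — checking thresholds:
  Ana: 1 of 4 neighbours < 4, holds.
  Ivy: 1 of 3 neighbours ≥ 1, starts repeating the rumor.
  Kai: 1 of 3 neighbours < 3, holds.
  Nia: 1 of 3 neighbours ≥ 1, starts repeating the rumor.
Round 3 — no new spreads; cascade stops.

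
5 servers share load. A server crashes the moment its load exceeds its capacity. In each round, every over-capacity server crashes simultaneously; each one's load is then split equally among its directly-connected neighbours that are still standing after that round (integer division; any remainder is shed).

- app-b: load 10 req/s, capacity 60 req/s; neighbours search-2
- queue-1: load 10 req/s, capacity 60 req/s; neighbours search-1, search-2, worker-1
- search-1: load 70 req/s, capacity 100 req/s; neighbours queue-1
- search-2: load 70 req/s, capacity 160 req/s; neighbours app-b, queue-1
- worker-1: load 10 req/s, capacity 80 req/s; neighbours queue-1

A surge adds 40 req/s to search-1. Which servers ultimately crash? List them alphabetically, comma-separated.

Round 1 — search-1 at 110 > 100. search-1 crashes.
  search-1 sheds 110 req/s to queue-1: 110 each.
    queue-1: 10+110 = 120 > 60
Round 2 — queue-1 crashes.
  queue-1 sheds 120 req/s to search-2, worker-1: 60 each.
    search-2: 70+60 = 130 ≤ 160
    worker-1: 10+60 = 70 ≤ 80
No further crashes.

queue-1, search-1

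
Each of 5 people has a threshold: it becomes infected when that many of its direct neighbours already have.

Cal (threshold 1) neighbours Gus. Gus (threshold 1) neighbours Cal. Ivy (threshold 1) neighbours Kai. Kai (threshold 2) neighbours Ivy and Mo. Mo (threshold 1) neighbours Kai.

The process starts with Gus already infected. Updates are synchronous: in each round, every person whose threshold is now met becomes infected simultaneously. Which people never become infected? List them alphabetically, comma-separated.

Round 1 — Gus becomes infected (initial).
Round 2 — checking thresholds:
  Cal: 1 of 1 neighbours ≥ 1, becomes infected.
Round 3 — no new infections; cascade stops.

Ivy, Kai, Mo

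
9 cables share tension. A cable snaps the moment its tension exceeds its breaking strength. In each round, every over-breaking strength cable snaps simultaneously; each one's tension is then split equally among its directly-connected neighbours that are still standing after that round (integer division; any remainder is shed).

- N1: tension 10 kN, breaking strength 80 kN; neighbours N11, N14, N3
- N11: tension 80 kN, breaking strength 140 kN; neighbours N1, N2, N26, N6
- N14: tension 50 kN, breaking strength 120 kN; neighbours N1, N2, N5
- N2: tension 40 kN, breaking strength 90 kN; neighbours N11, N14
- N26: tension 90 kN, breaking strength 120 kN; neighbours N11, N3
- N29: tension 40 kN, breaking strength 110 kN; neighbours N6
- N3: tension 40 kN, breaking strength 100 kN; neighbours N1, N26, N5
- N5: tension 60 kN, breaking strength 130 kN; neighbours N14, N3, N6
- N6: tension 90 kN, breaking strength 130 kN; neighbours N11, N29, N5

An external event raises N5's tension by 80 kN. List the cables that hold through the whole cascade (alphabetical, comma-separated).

N29

Round 1 — N5 at 140 > 130. N5 snaps.
  N5 sheds 140 kN to N14, N3, N6: 46 each (2 lost).
    N14: 50+46 = 96 ≤ 120
    N3: 40+46 = 86 ≤ 100
    N6: 90+46 = 136 > 130
Round 2 — N6 snaps.
  N6 sheds 136 kN to N11, N29: 68 each.
    N11: 80+68 = 148 > 140
    N29: 40+68 = 108 ≤ 110
Round 3 — N11 snaps.
  N11 sheds 148 kN to N1, N2, N26: 49 each (1 lost).
    N1: 10+49 = 59 ≤ 80
    N2: 40+49 = 89 ≤ 90
    N26: 90+49 = 139 > 120
Round 4 — N26 snaps.
  N26 sheds 139 kN to N3: 139 each.
    N3: 86+139 = 225 > 100
Round 5 — N3 snaps.
  N3 sheds 225 kN to N1: 225 each.
    N1: 59+225 = 284 > 80
Round 6 — N1 snaps.
  N1 sheds 284 kN to N14: 284 each.
    N14: 96+284 = 380 > 120
Round 7 — N14 snaps.
  N14 sheds 380 kN to N2: 380 each.
    N2: 89+380 = 469 > 90
Round 8 — N2 snaps.
  N2 sheds 469 kN: no online neighbours, lost.
No further breaks.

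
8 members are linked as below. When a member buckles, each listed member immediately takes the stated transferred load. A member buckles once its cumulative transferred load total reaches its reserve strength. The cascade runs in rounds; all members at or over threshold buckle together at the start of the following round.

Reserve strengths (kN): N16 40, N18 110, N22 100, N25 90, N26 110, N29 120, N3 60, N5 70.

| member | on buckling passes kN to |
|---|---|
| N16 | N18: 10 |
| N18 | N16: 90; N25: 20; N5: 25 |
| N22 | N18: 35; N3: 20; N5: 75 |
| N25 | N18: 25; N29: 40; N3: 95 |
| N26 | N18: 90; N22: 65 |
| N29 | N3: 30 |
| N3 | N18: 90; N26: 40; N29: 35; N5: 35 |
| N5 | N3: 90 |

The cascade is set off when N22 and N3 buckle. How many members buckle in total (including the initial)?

5

Round 1 — N22, N3 buckle (initial).
  N18: +35+90 → 125 ≥ 110
  N26: +40 → 40 < 110
  N29: +35 → 35 < 120
  N5: +75+35 → 110 ≥ 70
Round 2 — N18, N5 buckle.
  N16: +90 → 90 ≥ 40
  N25: +20 → 20 < 90
Round 3 — N16 buckles.
No further bucklings.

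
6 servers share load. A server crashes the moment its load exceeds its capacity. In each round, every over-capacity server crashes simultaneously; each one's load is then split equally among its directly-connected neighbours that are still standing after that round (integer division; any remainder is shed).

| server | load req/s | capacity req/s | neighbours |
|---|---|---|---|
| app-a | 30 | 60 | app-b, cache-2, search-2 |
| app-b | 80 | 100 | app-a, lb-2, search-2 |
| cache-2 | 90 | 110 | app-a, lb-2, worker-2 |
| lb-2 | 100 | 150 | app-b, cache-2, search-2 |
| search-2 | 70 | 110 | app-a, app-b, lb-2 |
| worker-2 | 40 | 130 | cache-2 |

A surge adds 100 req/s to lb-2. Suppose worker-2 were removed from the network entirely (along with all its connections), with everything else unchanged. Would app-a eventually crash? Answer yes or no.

With worker-2 removed:
Round 1 — lb-2 at 200 > 150. lb-2 crashes.
  lb-2 sheds 200 req/s to app-b, cache-2, search-2: 66 each (2 lost).
    app-b: 80+66 = 146 > 100
    cache-2: 90+66 = 156 > 110
    search-2: 70+66 = 136 > 110
Round 2 — app-b, cache-2, search-2 crash.
  app-b sheds 146 req/s to app-a: 146 each.
    app-a: 30+146 = 176 > 60
  cache-2 sheds 156 req/s to app-a: 156 each.
    app-a: 176+156 = 332 > 60
  search-2 sheds 136 req/s to app-a: 136 each.
    app-a: 332+136 = 468 > 60
Round 3 — app-a crashes.
  app-a sheds 468 req/s: no online neighbours, lost.
No further crashes.

yes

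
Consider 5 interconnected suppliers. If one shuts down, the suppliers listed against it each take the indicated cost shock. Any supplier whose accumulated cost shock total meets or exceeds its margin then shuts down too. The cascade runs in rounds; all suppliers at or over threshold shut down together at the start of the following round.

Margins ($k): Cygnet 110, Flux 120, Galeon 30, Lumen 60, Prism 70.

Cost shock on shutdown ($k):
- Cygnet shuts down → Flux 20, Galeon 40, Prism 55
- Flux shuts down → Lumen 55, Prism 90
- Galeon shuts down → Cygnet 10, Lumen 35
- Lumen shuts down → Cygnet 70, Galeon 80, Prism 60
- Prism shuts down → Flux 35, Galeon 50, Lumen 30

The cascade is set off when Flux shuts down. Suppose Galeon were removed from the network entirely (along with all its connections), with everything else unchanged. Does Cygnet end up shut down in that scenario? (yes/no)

With Galeon removed:
Round 1 — Flux shuts down (initial).
  Lumen: +55 → 55 < 60
  Prism: +90 → 90 ≥ 70
Round 2 — Prism shuts down.
  Lumen: +30 → 85 ≥ 60
Round 3 — Lumen shuts down.
  Cygnet: +70 → 70 < 110
No further shutdowns.

no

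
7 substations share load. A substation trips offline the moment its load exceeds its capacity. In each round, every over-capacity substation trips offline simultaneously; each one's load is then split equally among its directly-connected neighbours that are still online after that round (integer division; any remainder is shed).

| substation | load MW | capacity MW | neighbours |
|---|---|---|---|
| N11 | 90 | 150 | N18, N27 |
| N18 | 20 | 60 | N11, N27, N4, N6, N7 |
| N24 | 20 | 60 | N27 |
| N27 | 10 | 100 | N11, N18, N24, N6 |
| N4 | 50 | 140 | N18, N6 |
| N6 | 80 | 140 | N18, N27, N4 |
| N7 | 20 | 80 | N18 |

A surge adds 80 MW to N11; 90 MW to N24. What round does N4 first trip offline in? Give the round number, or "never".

Round 1 — N11 at 170 > 150; N24 at 110 > 60. N11, N24 trip offline.
  N11 sheds 170 MW to N18, N27: 85 each.
    N18: 20+85 = 105 > 60
    N27: 10+85 = 95 ≤ 100
  N24 sheds 110 MW to N27: 110 each.
    N27: 95+110 = 205 > 100
Round 2 — N18, N27 trip offline.
  N18 sheds 105 MW to N4, N6, N7: 35 each.
    N4: 50+35 = 85 ≤ 140
    N6: 80+35 = 115 ≤ 140
    N7: 20+35 = 55 ≤ 80
  N27 sheds 205 MW to N6: 205 each.
    N6: 115+205 = 320 > 140
Round 3 — N6 trips offline.
  N6 sheds 320 MW to N4: 320 each.
    N4: 85+320 = 405 > 140
Round 4 — N4 trips offline.
  N4 sheds 405 MW: no online neighbours, lost.
No further trips.

4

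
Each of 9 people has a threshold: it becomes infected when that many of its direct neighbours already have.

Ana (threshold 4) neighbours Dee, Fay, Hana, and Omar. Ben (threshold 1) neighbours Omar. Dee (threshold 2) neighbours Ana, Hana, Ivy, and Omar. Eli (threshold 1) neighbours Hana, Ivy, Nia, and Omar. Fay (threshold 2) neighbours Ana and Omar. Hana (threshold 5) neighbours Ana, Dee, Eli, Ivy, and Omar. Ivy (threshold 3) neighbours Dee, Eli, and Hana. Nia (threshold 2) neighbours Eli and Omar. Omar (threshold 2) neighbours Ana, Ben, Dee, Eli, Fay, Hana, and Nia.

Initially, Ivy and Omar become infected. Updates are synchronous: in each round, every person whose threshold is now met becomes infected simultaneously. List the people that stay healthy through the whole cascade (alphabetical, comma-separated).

Ana, Fay, Hana

Round 1 — Ivy, Omar become infected (initial).
Round 2 — checking thresholds:
  Ana: 1 of 4 neighbours < 4, not yet.
  Ben: 1 of 1 neighbours ≥ 1, becomes infected.
  Dee: 2 of 4 neighbours ≥ 2, becomes infected.
  Eli: 2 of 4 neighbours ≥ 1, becomes infected.
  Fay: 1 of 2 neighbours < 2, not yet.
  Hana: 2 of 5 neighbours < 5, not yet.
  Nia: 1 of 2 neighbours < 2, not yet.
Round 3 — checking thresholds:
  Ana: 2 of 4 neighbours < 4, not yet.
  Fay: 1 of 2 neighbours < 2, not yet.
  Hana: 4 of 5 neighbours < 5, not yet.
  Nia: 2 of 2 neighbours ≥ 2, becomes infected.
Round 4 — no new infections; cascade stops.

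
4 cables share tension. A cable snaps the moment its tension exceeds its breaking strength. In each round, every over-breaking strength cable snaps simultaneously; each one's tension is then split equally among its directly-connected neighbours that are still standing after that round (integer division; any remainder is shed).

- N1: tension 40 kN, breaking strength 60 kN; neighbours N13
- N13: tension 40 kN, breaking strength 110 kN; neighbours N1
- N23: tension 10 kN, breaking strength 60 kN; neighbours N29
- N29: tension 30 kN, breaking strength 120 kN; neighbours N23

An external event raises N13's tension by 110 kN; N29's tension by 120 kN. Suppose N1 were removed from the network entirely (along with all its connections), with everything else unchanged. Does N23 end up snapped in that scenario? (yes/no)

yes

With N1 removed:
Round 1 — N13 at 150 > 110; N29 at 150 > 120. N13, N29 snap.
  N13 sheds 150 kN: no online neighbours, lost.
  N29 sheds 150 kN to N23: 150 each.
    N23: 10+150 = 160 > 60
Round 2 — N23 snaps.
  N23 sheds 160 kN: no online neighbours, lost.
No further breaks.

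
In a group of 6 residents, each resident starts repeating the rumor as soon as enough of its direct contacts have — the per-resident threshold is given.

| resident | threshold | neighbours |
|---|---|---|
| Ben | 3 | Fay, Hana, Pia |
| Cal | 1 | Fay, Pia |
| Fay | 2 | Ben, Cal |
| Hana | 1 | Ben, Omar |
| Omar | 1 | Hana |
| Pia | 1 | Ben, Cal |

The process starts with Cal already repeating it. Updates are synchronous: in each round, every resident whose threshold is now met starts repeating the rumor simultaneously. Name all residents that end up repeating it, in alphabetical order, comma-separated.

Round 1 — Cal starts repeating the rumor (initial).
Round 2 — checking thresholds:
  Fay: 1 of 2 neighbours < 2, not yet.
  Pia: 1 of 2 neighbours ≥ 1, starts repeating the rumor.
Round 3 — no new spreads; cascade stops.

Cal, Pia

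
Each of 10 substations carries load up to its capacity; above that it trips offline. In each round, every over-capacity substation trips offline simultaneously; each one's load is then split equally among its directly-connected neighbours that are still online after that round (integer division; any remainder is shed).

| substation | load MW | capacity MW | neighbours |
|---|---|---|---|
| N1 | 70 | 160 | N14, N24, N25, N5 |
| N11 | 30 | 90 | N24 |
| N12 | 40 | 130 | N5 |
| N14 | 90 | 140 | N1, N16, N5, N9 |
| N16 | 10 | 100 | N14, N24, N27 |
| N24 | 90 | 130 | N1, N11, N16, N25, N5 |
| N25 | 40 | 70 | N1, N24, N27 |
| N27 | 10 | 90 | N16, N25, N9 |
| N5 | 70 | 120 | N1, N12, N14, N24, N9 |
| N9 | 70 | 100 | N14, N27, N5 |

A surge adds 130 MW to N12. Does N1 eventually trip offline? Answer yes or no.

Round 1 — N12 at 170 > 130. N12 trips offline.
  N12 sheds 170 MW to N5: 170 each.
    N5: 70+170 = 240 > 120
Round 2 — N5 trips offline.
  N5 sheds 240 MW to N1, N14, N24, N9: 60 each.
    N1: 70+60 = 130 ≤ 160
    N14: 90+60 = 150 > 140
    N24: 90+60 = 150 > 130
    N9: 70+60 = 130 > 100
Round 3 — N14, N24, N9 trip offline.
  N14 sheds 150 MW to N1, N16: 75 each.
    N1: 130+75 = 205 > 160
    N16: 10+75 = 85 ≤ 100
  N24 sheds 150 MW to N1, N11, N16, N25: 37 each (2 lost).
    N1: 205+37 = 242 > 160
    N11: 30+37 = 67 ≤ 90
    N16: 85+37 = 122 > 100
    N25: 40+37 = 77 > 70
  N9 sheds 130 MW to N27: 130 each.
    N27: 10+130 = 140 > 90
Round 4 — N1, N16, N25, N27 trip offline.
  N1 sheds 242 MW: no online neighbours, lost.
  N16 sheds 122 MW: no online neighbours, lost.
  N25 sheds 77 MW: no online neighbours, lost.
  N27 sheds 140 MW: no online neighbours, lost.
No further trips.

yes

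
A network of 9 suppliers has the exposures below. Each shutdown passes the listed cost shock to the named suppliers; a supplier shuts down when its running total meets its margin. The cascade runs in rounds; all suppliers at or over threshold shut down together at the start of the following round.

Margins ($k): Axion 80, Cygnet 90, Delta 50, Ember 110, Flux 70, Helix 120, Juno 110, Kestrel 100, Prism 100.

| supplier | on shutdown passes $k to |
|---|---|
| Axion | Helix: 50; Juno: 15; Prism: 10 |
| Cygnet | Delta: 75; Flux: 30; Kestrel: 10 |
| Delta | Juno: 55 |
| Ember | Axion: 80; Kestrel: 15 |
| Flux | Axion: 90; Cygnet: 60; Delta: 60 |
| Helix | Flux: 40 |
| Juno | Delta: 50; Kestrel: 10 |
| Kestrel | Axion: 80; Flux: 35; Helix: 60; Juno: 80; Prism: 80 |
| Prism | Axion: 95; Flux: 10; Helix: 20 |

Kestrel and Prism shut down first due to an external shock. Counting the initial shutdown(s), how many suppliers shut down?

Round 1 — Kestrel, Prism shut down (initial).
  Axion: +80+95 → 175 ≥ 80
  Flux: +35+10 → 45 < 70
  Helix: +60+20 → 80 < 120
  Juno: +80 → 80 < 110
Round 2 — Axion shuts down.
  Helix: +50 → 130 ≥ 120
  Juno: +15 → 95 < 110
Round 3 — Helix shuts down.
  Flux: +40 → 85 ≥ 70
Round 4 — Flux shuts down.
  Cygnet: +60 → 60 < 90
  Delta: +60 → 60 ≥ 50
Round 5 — Delta shuts down.
  Juno: +55 → 150 ≥ 110
Round 6 — Juno shuts down.
No further shutdowns.

7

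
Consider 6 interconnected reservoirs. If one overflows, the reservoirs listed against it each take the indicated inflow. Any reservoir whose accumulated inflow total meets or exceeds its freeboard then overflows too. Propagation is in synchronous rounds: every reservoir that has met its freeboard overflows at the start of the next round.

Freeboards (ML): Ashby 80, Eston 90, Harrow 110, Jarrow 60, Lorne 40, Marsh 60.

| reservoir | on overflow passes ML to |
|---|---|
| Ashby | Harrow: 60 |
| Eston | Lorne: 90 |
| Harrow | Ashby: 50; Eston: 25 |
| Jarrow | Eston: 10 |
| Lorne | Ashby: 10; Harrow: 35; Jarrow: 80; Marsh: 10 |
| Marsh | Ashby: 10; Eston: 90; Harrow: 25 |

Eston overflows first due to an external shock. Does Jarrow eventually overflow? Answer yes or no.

Round 1 — Eston overflows (initial).
  Lorne: +90 → 90 ≥ 40
Round 2 — Lorne overflows.
  Ashby: +10 → 10 < 80
  Harrow: +35 → 35 < 110
  Jarrow: +80 → 80 ≥ 60
  Marsh: +10 → 10 < 60
Round 3 — Jarrow overflows.
No further overflows.

yes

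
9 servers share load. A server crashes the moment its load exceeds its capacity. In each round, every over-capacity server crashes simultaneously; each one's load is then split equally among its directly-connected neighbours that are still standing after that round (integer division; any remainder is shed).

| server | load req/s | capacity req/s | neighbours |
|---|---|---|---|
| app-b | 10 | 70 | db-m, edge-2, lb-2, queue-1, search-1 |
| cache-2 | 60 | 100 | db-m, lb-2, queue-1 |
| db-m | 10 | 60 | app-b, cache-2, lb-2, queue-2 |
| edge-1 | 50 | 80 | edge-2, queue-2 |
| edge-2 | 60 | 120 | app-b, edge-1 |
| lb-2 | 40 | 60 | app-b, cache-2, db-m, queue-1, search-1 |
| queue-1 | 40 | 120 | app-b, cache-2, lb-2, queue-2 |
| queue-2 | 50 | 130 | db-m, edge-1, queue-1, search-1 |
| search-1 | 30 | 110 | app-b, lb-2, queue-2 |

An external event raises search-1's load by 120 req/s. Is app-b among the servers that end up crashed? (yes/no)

Round 1 — search-1 at 150 > 110. search-1 crashes.
  search-1 sheds 150 req/s to app-b, lb-2, queue-2: 50 each.
    app-b: 10+50 = 60 ≤ 70
    lb-2: 40+50 = 90 > 60
    queue-2: 50+50 = 100 ≤ 130
Round 2 — lb-2 crashes.
  lb-2 sheds 90 req/s to app-b, cache-2, db-m, queue-1: 22 each (2 lost).
    app-b: 60+22 = 82 > 70
    cache-2: 60+22 = 82 ≤ 100
    db-m: 10+22 = 32 ≤ 60
    queue-1: 40+22 = 62 ≤ 120
Round 3 — app-b crashes.
  app-b sheds 82 req/s to db-m, edge-2, queue-1: 27 each (1 lost).
    db-m: 32+27 = 59 ≤ 60
    edge-2: 60+27 = 87 ≤ 120
    queue-1: 62+27 = 89 ≤ 120
No further crashes.

yes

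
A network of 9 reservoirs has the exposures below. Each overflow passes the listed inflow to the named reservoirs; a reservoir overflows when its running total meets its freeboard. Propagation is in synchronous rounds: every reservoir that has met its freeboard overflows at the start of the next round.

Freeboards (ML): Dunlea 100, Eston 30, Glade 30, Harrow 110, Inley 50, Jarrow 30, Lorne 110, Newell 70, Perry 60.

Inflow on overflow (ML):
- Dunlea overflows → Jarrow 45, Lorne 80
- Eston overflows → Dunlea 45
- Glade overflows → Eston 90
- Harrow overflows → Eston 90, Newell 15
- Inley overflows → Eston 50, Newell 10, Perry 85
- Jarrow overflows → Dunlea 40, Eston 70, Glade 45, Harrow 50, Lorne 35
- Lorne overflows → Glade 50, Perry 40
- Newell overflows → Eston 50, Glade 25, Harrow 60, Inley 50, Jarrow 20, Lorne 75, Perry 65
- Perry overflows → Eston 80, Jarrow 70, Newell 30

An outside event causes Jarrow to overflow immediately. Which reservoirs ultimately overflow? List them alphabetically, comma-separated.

Round 1 — Jarrow overflows (initial).
  Dunlea: +40 → 40 < 100
  Eston: +70 → 70 ≥ 30
  Glade: +45 → 45 ≥ 30
  Harrow: +50 → 50 < 110
  Lorne: +35 → 35 < 110
Round 2 — Eston, Glade overflow.
  Dunlea: +45 → 85 < 100
No further overflows.

Eston, Glade, Jarrow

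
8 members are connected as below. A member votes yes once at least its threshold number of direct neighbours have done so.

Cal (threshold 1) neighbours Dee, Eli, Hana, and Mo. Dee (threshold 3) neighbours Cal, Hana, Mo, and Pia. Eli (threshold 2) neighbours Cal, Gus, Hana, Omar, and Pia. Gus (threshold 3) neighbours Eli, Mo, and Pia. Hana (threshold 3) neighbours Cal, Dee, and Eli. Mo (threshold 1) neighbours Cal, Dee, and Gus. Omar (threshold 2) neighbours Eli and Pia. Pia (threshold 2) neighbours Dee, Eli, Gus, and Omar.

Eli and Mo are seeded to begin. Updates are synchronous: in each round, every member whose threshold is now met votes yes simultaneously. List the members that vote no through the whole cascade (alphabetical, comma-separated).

Round 1 — Eli, Mo vote yes (initial).
Round 2 — checking thresholds:
  Cal: 2 of 4 neighbours ≥ 1, votes yes.
  Dee: 1 of 4 neighbours < 3, not yet.
  Gus: 2 of 3 neighbours < 3, not yet.
  Hana: 1 of 3 neighbours < 3, not yet.
  Omar: 1 of 2 neighbours < 2, not yet.
  Pia: 1 of 4 neighbours < 2, not yet.
Round 3 — no new yes votes; cascade stops.

Dee, Gus, Hana, Omar, Pia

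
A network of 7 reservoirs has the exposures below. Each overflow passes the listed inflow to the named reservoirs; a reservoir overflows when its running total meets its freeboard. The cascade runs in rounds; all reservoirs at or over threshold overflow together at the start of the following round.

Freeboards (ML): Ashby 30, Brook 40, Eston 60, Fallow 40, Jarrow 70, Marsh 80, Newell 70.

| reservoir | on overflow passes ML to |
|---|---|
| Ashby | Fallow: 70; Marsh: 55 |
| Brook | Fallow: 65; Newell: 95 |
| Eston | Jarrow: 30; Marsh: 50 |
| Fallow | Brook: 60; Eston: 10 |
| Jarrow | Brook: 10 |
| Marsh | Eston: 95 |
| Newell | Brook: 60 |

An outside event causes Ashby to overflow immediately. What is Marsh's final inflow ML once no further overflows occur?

Round 1 — Ashby overflows (initial).
  Fallow: +70 → 70 ≥ 40
  Marsh: +55 → 55 < 80
Round 2 — Fallow overflows.
  Brook: +60 → 60 ≥ 40
  Eston: +10 → 10 < 60
Round 3 — Brook overflows.
  Newell: +95 → 95 ≥ 70
Round 4 — Newell overflows.
No further overflows.

55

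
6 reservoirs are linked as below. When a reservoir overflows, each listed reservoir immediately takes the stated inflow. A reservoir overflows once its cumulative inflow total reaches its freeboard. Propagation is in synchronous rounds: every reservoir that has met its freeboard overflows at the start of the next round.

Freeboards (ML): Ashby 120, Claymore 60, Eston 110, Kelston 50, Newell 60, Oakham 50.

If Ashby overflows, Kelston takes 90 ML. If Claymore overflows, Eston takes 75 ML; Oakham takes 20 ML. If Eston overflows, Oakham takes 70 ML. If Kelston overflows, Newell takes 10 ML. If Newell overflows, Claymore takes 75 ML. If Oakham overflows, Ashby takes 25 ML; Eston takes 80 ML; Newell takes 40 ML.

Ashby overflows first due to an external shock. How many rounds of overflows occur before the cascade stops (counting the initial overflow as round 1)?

Round 1 — Ashby overflows (initial).
  Kelston: +90 → 90 ≥ 50
Round 2 — Kelston overflows.
  Newell: +10 → 10 < 60
No further overflows.

2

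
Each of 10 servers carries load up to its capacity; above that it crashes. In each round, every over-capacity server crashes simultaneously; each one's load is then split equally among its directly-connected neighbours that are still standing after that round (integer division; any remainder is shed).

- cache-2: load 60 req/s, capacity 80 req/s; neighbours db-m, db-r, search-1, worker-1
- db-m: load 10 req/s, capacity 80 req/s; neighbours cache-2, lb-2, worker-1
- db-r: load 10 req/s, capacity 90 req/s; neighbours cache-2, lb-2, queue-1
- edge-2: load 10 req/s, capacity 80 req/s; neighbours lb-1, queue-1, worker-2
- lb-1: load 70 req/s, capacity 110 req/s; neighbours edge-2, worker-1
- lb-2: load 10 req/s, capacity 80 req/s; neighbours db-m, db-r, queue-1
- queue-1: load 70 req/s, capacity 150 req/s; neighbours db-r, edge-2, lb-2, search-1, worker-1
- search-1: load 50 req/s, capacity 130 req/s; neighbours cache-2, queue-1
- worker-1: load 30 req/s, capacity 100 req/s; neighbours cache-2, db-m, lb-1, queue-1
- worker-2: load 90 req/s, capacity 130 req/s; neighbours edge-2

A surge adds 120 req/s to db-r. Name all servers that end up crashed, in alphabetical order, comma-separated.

cache-2, db-r

Round 1 — db-r at 130 > 90. db-r crashes.
  db-r sheds 130 req/s to cache-2, lb-2, queue-1: 43 each (1 lost).
    cache-2: 60+43 = 103 > 80
    lb-2: 10+43 = 53 ≤ 80
    queue-1: 70+43 = 113 ≤ 150
Round 2 — cache-2 crashes.
  cache-2 sheds 103 req/s to db-m, search-1, worker-1: 34 each (1 lost).
    db-m: 10+34 = 44 ≤ 80
    search-1: 50+34 = 84 ≤ 130
    worker-1: 30+34 = 64 ≤ 100
No further crashes.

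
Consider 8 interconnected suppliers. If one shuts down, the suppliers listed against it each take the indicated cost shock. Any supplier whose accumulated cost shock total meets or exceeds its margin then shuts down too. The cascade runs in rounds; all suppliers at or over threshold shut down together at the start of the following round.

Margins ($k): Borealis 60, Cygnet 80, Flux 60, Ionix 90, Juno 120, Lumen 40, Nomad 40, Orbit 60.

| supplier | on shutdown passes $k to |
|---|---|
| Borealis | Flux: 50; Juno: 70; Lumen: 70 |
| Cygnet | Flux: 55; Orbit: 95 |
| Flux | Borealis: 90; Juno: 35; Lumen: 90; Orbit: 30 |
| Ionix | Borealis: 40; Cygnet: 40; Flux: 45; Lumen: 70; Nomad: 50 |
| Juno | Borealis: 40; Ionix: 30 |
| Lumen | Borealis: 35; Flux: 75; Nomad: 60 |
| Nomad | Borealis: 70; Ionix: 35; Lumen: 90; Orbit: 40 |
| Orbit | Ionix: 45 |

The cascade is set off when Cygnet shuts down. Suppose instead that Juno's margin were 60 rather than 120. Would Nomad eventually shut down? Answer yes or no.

no

With Juno's margin at 60:
Round 1 — Cygnet shuts down (initial).
  Flux: +55 → 55 < 60
  Orbit: +95 → 95 ≥ 60
Round 2 — Orbit shuts down.
  Ionix: +45 → 45 < 90
No further shutdowns.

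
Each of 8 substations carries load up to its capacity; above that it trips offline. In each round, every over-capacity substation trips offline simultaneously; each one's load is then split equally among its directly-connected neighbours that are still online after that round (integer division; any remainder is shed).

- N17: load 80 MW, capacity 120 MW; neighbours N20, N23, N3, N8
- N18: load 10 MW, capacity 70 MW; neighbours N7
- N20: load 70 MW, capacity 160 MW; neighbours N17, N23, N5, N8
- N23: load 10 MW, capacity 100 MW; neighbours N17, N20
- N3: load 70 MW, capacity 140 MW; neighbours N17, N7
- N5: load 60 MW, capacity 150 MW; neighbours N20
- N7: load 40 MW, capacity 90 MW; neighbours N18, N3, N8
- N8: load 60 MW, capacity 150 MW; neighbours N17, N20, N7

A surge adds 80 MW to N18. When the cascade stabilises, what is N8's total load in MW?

125

Round 1 — N18 at 90 > 70. N18 trips offline.
  N18 sheds 90 MW to N7: 90 each.
    N7: 40+90 = 130 > 90
Round 2 — N7 trips offline.
  N7 sheds 130 MW to N3, N8: 65 each.
    N3: 70+65 = 135 ≤ 140
    N8: 60+65 = 125 ≤ 150
No further trips.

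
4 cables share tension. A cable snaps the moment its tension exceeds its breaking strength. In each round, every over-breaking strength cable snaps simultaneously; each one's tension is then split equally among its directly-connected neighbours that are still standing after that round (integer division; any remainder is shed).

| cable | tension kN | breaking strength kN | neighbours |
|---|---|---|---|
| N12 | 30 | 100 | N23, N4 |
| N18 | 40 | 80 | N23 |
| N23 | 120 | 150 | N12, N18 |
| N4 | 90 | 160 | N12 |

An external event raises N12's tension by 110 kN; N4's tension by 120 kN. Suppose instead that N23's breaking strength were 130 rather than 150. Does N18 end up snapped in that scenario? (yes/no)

With N23's breaking strength at 130:
Round 1 — N12 at 140 > 100; N4 at 210 > 160. N12, N4 snap.
  N12 sheds 140 kN to N23: 140 each.
    N23: 120+140 = 260 > 130
  N4 sheds 210 kN: no online neighbours, lost.
Round 2 — N23 snaps.
  N23 sheds 260 kN to N18: 260 each.
    N18: 40+260 = 300 > 80
Round 3 — N18 snaps.
  N18 sheds 300 kN: no online neighbours, lost.
No further breaks.

yes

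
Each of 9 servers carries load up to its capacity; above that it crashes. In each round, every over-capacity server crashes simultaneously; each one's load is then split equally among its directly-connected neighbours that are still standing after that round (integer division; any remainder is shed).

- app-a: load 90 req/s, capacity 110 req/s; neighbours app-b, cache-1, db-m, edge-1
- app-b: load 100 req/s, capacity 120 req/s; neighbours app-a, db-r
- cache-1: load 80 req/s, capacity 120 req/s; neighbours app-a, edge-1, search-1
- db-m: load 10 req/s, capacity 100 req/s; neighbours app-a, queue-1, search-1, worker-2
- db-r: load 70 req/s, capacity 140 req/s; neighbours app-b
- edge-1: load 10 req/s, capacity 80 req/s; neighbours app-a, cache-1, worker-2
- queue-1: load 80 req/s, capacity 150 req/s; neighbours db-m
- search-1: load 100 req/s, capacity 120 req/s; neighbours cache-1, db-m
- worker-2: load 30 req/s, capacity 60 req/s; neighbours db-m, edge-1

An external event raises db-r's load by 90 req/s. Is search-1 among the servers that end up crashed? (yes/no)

Round 1 — db-r at 160 > 140. db-r crashes.
  db-r sheds 160 req/s to app-b: 160 each.
    app-b: 100+160 = 260 > 120
Round 2 — app-b crashes.
  app-b sheds 260 req/s to app-a: 260 each.
    app-a: 90+260 = 350 > 110
Round 3 — app-a crashes.
  app-a sheds 350 req/s to cache-1, db-m, edge-1: 116 each (2 lost).
    cache-1: 80+116 = 196 > 120
    db-m: 10+116 = 126 > 100
    edge-1: 10+116 = 126 > 80
Round 4 — cache-1, db-m, edge-1 crash.
  cache-1 sheds 196 req/s to search-1: 196 each.
    search-1: 100+196 = 296 > 120
  db-m sheds 126 req/s to queue-1, search-1, worker-2: 42 each.
    queue-1: 80+42 = 122 ≤ 150
    search-1: 296+42 = 338 > 120
    worker-2: 30+42 = 72 > 60
  edge-1 sheds 126 req/s to worker-2: 126 each.
    worker-2: 72+126 = 198 > 60
Round 5 — search-1, worker-2 crash.
  search-1 sheds 338 req/s: no online neighbours, lost.
  worker-2 sheds 198 req/s: no online neighbours, lost.
No further crashes.

yes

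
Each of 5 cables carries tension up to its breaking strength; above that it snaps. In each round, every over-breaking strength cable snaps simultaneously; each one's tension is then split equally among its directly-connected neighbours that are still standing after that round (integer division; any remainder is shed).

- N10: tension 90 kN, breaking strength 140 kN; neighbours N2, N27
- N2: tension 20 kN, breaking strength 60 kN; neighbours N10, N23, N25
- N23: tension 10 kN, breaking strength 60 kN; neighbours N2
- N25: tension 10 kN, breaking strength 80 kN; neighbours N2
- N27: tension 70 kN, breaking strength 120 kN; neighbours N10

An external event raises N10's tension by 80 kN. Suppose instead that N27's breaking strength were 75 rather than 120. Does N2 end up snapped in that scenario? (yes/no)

yes

With N27's breaking strength at 75:
Round 1 — N10 at 170 > 140. N10 snaps.
  N10 sheds 170 kN to N2, N27: 85 each.
    N2: 20+85 = 105 > 60
    N27: 70+85 = 155 > 75
Round 2 — N2, N27 snap.
  N2 sheds 105 kN to N23, N25: 52 each (1 lost).
    N23: 10+52 = 62 > 60
    N25: 10+52 = 62 ≤ 80
  N27 sheds 155 kN: no online neighbours, lost.
Round 3 — N23 snaps.
  N23 sheds 62 kN: no online neighbours, lost.
No further breaks.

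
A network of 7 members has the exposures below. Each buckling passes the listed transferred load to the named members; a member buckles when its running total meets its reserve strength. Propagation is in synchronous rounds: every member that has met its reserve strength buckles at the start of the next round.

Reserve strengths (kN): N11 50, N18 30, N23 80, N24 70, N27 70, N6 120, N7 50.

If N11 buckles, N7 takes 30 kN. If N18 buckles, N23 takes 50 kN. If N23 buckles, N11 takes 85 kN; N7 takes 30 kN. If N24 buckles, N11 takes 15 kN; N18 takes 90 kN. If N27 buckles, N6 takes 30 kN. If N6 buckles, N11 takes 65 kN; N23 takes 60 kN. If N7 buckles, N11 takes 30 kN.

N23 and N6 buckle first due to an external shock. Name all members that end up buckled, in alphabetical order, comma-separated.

Round 1 — N23, N6 buckle (initial).
  N11: +85+65 → 150 ≥ 50
  N7: +30 → 30 < 50
Round 2 — N11 buckles.
  N7: +30 → 60 ≥ 50
Round 3 — N7 buckles.
No further bucklings.

N11, N23, N6, N7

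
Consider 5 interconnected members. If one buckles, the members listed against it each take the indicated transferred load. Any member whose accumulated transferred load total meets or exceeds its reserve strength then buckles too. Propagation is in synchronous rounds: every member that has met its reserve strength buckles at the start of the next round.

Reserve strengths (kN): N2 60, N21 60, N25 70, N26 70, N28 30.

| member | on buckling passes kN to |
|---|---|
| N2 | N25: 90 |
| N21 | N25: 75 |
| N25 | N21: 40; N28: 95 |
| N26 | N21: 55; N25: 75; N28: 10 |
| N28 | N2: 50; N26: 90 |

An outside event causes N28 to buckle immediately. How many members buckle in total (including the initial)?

Round 1 — N28 buckles (initial).
  N2: +50 → 50 < 60
  N26: +90 → 90 ≥ 70
Round 2 — N26 buckles.
  N21: +55 → 55 < 60
  N25: +75 → 75 ≥ 70
Round 3 — N25 buckles.
  N21: +40 → 95 ≥ 60
Round 4 — N21 buckles.
No further bucklings.

4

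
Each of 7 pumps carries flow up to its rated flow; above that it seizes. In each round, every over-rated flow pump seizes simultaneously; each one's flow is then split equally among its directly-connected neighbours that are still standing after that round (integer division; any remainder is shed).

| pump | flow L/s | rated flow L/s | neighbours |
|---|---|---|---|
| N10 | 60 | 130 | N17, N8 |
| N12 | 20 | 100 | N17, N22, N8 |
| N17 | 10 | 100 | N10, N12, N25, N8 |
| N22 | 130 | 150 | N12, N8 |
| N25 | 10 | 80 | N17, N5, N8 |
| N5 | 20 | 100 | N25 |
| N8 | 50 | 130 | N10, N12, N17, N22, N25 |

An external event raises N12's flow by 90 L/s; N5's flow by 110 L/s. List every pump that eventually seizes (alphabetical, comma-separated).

Round 1 — N12 at 110 > 100; N5 at 130 > 100. N12, N5 seize.
  N12 sheds 110 L/s to N17, N22, N8: 36 each (2 lost).
    N17: 10+36 = 46 ≤ 100
    N22: 130+36 = 166 > 150
    N8: 50+36 = 86 ≤ 130
  N5 sheds 130 L/s to N25: 130 each.
    N25: 10+130 = 140 > 80
Round 2 — N22, N25 seize.
  N22 sheds 166 L/s to N8: 166 each.
    N8: 86+166 = 252 > 130
  N25 sheds 140 L/s to N17, N8: 70 each.
    N17: 46+70 = 116 > 100
    N8: 252+70 = 322 > 130
Round 3 — N17, N8 seize.
  N17 sheds 116 L/s to N10: 116 each.
    N10: 60+116 = 176 > 130
  N8 sheds 322 L/s to N10: 322 each.
    N10: 176+322 = 498 > 130
Round 4 — N10 seizes.
  N10 sheds 498 L/s: no online neighbours, lost.
No further seizures.

N10, N12, N17, N22, N25, N5, N8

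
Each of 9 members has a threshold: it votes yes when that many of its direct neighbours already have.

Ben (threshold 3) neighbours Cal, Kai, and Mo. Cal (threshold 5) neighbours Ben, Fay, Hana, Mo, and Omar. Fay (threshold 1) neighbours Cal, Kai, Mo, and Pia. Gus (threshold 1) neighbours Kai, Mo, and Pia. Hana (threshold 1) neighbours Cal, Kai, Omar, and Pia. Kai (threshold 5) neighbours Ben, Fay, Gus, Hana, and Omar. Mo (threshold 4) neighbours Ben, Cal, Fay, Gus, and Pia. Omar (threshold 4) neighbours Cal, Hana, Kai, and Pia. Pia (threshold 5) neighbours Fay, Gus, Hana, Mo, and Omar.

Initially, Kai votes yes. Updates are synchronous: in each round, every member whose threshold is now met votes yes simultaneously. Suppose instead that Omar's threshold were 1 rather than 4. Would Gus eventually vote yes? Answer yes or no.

yes

With Omar's threshold at 1:
Round 1 — Kai votes yes (initial).
Round 2 — checking thresholds:
  Ben: 1 of 3 neighbours < 3, below threshold.
  Fay: 1 of 4 neighbours ≥ 1, votes yes.
  Gus: 1 of 3 neighbours ≥ 1, votes yes.
  Hana: 1 of 4 neighbours ≥ 1, votes yes.
  Omar: 1 of 4 neighbours ≥ 1, votes yes.
Round 3 — no new yes votes; cascade stops.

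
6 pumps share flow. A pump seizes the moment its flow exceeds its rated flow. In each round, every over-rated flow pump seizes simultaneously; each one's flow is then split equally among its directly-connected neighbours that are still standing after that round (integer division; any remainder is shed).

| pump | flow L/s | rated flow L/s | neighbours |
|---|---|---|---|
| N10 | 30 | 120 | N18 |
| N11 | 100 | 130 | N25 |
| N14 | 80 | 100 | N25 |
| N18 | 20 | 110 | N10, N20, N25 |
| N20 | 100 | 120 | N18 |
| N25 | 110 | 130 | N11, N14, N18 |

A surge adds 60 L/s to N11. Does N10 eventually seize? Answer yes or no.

no

Round 1 — N11 at 160 > 130. N11 seizes.
  N11 sheds 160 L/s to N25: 160 each.
    N25: 110+160 = 270 > 130
Round 2 — N25 seizes.
  N25 sheds 270 L/s to N14, N18: 135 each.
    N14: 80+135 = 215 > 100
    N18: 20+135 = 155 > 110
Round 3 — N14, N18 seize.
  N14 sheds 215 L/s: no online neighbours, lost.
  N18 sheds 155 L/s to N10, N20: 77 each (1 lost).
    N10: 30+77 = 107 ≤ 120
    N20: 100+77 = 177 > 120
Round 4 — N20 seizes.
  N20 sheds 177 L/s: no online neighbours, lost.
No further seizures.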